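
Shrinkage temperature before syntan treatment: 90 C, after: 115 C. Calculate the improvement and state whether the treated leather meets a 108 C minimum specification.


Improvement = 25 C
Meets 108 C spec: Yes

Improvement = 115 - 90 = 25 C
Spec check: 115 C >= 108 C? Yes


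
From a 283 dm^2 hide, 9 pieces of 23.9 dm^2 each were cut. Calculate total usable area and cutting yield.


Usable area = 215.1 dm^2
Yield = 76.0%

Total usable = 9 x 23.9 = 215.1 dm^2
Yield = 215.1 / 283 x 100 = 76.0%


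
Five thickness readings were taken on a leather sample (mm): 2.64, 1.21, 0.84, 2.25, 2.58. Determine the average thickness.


Sum = 2.64 + 1.21 + 0.84 + 2.25 + 2.58 = 9.52
Average = 9.52 / 5 = 1.90 mm


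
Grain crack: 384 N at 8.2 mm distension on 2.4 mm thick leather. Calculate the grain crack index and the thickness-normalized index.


Crack index = 46.8 N/mm
Normalized index = 19.5 N/mm per mm

Crack index = 384 / 8.2 = 46.8 N/mm
Normalized = 46.8 / 2.4 = 19.5 N/mm per mm


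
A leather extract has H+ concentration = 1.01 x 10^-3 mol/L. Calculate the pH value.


pH = -log10[H+]
pH = -log10(1.01 x 10^-3) = 3.00


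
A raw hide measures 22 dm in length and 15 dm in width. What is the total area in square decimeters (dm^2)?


330 dm^2

Area = length x width
Area = 22 x 15 = 330 dm^2


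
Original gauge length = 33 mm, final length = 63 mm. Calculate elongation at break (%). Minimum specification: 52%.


Extension = 63 - 33 = 30 mm
Elongation = 30 / 33 x 100 = 90.9%
Minimum required: 52%
Meets specification: Yes


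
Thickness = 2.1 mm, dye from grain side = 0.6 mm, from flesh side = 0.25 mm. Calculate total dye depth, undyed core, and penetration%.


Total dyed = 0.6 + 0.25 = 0.85 mm
Undyed core = 2.1 - 0.85 = 1.25 mm
Penetration = 0.85 / 2.1 x 100 = 40.5%


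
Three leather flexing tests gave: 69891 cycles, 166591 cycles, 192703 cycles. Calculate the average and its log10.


Average = (69891 + 166591 + 192703) / 3 = 143062 cycles
log10(143062) = 5.16


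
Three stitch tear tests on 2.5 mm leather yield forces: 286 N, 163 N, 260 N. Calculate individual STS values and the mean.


STS1 = 114.4 N/mm
STS2 = 65.2 N/mm
STS3 = 104.0 N/mm
Mean = 94.5 N/mm


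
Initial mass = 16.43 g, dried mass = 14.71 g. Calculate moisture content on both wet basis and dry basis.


Wet basis = 10.5%
Dry basis = 11.7%

Moisture lost = 16.43 - 14.71 = 1.72 g
Wet basis MC = 1.72 / 16.43 x 100 = 10.5%
Dry basis MC = 1.72 / 14.71 x 100 = 11.7%


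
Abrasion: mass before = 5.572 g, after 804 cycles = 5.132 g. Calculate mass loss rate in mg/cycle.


Mass loss = 5.572 - 5.132 = 0.440 g
Rate = 0.440 / 804 x 1000 = 0.547 mg/cycle


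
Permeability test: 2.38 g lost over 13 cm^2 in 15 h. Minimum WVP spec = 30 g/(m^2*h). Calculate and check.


WVP = 122.05 g/(m^2*h)
Meets specification: Yes

WVP = 2.38 / (13 x 15) x 10000 = 122.05 g/(m^2*h)
Minimum: 30 g/(m^2*h)
Meets spec: Yes


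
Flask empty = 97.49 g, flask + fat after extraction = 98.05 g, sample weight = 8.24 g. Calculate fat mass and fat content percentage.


Fat mass = 0.56 g
Fat content = 6.8%

Fat mass = 98.05 - 97.49 = 0.56 g
Fat% = 0.56 / 8.24 x 100 = 6.8%


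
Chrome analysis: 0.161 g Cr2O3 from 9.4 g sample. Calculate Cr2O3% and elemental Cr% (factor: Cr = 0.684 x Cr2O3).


Cr2O3 = 1.71%
Cr = 1.17%


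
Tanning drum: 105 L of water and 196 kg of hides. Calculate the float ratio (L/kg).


Float ratio = water / hide weight
Ratio = 105 / 196 = 0.5


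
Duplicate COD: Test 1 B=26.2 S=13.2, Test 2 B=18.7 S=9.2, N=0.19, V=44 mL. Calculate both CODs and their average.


COD1 = (26.2 - 13.2) x 0.19 x 8000 / 44 = 449.1 mg/L
COD2 = (18.7 - 9.2) x 0.19 x 8000 / 44 = 328.2 mg/L
Average = (449.1 + 328.2) / 2 = 388.7 mg/L


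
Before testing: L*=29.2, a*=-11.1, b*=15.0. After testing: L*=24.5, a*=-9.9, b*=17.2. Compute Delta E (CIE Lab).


Delta E = 5.33

dL = 24.5 - 29.2 = -4.7
da = -9.9 - (-11.1) = 1.2
db = 17.2 - 15.0 = 2.2
dE = sqrt((-4.7)^2 + (1.2)^2 + (2.2)^2) = 5.33


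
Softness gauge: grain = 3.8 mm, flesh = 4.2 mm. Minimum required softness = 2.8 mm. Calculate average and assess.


Average = (3.8 + 4.2) / 2 = 4.00 mm
Minimum = 2.8 mm
Meets requirement: Yes


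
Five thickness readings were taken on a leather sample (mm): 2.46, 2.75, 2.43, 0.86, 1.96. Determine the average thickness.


Sum = 2.46 + 2.75 + 2.43 + 0.86 + 1.96 = 10.46
Average = 10.46 / 5 = 2.09 mm


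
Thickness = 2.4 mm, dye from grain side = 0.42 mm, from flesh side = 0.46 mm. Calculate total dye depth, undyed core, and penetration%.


Total dyed = 0.42 + 0.46 = 0.88 mm
Undyed core = 2.4 - 0.88 = 1.52 mm
Penetration = 0.88 / 2.4 x 100 = 36.7%


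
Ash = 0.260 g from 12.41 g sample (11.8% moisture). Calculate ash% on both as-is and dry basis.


As-is ash = 2.10%
Dry-basis ash = 2.38%


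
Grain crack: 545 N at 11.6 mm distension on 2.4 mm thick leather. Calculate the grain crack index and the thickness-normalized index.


Crack index = 545 / 11.6 = 47.0 N/mm
Normalized = 47.0 / 2.4 = 19.6 N/mm per mm


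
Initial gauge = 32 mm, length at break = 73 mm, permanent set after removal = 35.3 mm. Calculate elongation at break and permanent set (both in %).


Elongation at break = (73 - 32) / 32 x 100 = 128.1%
Permanent set = (35.3 - 32) / 32 x 100 = 10.3%


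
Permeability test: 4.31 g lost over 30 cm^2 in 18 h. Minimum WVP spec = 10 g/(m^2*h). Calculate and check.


WVP = 4.31 / (30 x 18) x 10000 = 79.81 g/(m^2*h)
Minimum: 10 g/(m^2*h)
Meets spec: Yes


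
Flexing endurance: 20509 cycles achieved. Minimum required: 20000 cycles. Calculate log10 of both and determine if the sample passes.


log10(20509) = 4.31
log10(20000) = 4.30
Passes: Yes


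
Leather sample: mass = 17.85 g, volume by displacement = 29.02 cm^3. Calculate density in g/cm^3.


0.615 g/cm^3


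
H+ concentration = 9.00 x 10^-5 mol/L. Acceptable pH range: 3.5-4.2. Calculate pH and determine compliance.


pH = -log10(9.00 x 10^-5) = 4.05
Range: 3.5 to 4.2
Compliant: Yes


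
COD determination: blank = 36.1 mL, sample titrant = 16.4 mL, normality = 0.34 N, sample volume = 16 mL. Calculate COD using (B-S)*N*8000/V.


COD = (36.1 - 16.4) x 0.34 x 8000 / 16
COD = 19.7 x 0.34 x 8000 / 16
COD = 3349.0 mg/L


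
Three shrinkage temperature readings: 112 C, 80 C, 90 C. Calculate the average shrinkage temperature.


94.0 C


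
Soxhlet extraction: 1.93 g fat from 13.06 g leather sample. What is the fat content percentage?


14.8%


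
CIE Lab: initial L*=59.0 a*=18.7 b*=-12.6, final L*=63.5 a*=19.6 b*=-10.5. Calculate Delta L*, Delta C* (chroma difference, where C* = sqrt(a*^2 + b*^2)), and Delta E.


Delta L* = 4.5
Delta C* = -0.31
Delta E = 5.05


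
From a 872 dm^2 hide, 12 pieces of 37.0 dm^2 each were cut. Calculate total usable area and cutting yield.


Usable area = 444.0 dm^2
Yield = 50.9%


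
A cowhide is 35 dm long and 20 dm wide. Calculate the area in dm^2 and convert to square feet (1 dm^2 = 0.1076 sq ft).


700 dm^2
75.32 sq ft

Area = 35 x 20 = 700 dm^2
Conversion: 700 x 0.1076 = 75.32 sq ft


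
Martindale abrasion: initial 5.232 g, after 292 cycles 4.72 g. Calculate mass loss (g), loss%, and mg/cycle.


Loss = 5.232 - 4.72 = 0.512 g
Loss% = 0.512 / 5.232 x 100 = 9.79%
Rate = 0.512 / 292 x 1000 = 1.753 mg/cycle


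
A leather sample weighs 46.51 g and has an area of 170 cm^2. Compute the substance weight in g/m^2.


2735.9 g/m^2


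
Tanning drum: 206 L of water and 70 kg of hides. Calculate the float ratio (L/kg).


Float ratio = water / hide weight
Ratio = 206 / 70 = 2.9


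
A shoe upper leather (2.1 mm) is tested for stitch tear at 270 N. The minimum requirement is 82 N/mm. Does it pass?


STS = 270 / 2.1 = 128.6 N/mm
Minimum required: 82 N/mm
Passes: Yes


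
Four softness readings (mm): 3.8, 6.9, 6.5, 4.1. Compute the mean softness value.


Sum = 3.8 + 6.9 + 6.5 + 4.1
Mean = 21.3 / 4 = 5.33 mm


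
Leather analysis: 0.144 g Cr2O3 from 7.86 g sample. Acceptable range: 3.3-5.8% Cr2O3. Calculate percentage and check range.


Cr2O3% = 0.144 / 7.86 x 100 = 1.83%
Acceptable range: 3.3 to 5.8%
Within range: No


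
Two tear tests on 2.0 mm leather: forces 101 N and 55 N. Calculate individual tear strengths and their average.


Tear 1 = 101 / 2.0 = 50.5 N/mm
Tear 2 = 55 / 2.0 = 27.5 N/mm
Average = (50.5 + 27.5) / 2 = 39.0 N/mm


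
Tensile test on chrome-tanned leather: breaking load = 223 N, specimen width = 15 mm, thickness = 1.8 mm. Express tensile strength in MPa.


Cross-section = 15 x 1.8 = 27.0 mm^2
TS = 223 / 27.0 = 8.26 MPa
(1 N/mm^2 = 1 MPa)


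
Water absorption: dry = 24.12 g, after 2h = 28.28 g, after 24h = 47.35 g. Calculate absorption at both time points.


WA (2h) = (28.28 - 24.12) / 24.12 x 100 = 17.2%
WA (24h) = (47.35 - 24.12) / 24.12 x 100 = 96.3%


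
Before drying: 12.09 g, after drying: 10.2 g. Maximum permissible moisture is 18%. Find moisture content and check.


Moisture content = 15.6%
Acceptable: Yes

MC = (12.09 - 10.2) / 12.09 x 100 = 15.6%
Maximum: 18%
Acceptable: Yes


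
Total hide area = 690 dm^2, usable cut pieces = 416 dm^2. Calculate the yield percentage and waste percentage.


Yield = 416 / 690 x 100 = 60.3%
Waste = 690 - 416 = 274 dm^2
Waste% = 100 - 60.3 = 39.7%


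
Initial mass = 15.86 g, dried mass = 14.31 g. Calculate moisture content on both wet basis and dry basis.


Moisture lost = 15.86 - 14.31 = 1.55 g
Wet basis MC = 1.55 / 15.86 x 100 = 9.8%
Dry basis MC = 1.55 / 14.31 x 100 = 10.8%


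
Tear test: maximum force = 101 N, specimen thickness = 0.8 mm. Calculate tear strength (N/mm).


126.3 N/mm

Tear strength = force / thickness
Tear = 101 / 0.8 = 126.3 N/mm


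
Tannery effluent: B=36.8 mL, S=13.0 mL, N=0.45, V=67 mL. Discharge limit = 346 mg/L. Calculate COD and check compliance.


COD = (36.8 - 13.0) x 0.45 x 8000 / 67 = 1278.8 mg/L
Limit: 346 mg/L
Compliant: No


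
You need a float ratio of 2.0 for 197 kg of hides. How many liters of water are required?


Water = hide weight x target ratio
Water = 197 x 2.0 = 394.0 L


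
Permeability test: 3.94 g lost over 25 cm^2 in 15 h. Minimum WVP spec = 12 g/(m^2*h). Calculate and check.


WVP = 3.94 / (25 x 15) x 10000 = 105.07 g/(m^2*h)
Minimum: 12 g/(m^2*h)
Meets spec: Yes


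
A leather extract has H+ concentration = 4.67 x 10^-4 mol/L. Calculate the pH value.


pH = -log10[H+]
pH = -log10(4.67 x 10^-4) = 3.33


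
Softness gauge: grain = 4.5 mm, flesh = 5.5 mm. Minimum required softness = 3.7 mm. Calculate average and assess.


Average = (4.5 + 5.5) / 2 = 5.00 mm
Minimum = 3.7 mm
Meets requirement: Yes


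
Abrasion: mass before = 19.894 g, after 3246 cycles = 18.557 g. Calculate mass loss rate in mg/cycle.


Mass loss = 19.894 - 18.557 = 1.337 g
Rate = 1.337 / 3246 x 1000 = 0.412 mg/cycle


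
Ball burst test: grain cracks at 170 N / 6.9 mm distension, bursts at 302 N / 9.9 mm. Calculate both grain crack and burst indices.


Crack index = 24.6 N/mm
Burst index = 30.5 N/mm

Crack index = 170 / 6.9 = 24.6 N/mm
Burst index = 302 / 9.9 = 30.5 N/mm


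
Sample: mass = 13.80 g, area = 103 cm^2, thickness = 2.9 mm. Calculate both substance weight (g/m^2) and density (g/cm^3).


Substance weight = 1339.8 g/m^2
Density = 0.462 g/cm^3

SW = 13.80 / 103 x 10000 = 1339.8 g/m^2
Volume = 103 x 2.9 / 10 = 29.87 cm^3
Density = 13.80 / 29.87 = 0.462 g/cm^3


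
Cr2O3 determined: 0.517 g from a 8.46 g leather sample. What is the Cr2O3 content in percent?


Cr2O3% = 0.517 / 8.46 x 100
Cr2O3% = 6.11%


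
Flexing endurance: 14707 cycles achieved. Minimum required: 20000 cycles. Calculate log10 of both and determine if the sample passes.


Achieved: log10 = 4.17
Required: log10 = 4.30
Passes: No


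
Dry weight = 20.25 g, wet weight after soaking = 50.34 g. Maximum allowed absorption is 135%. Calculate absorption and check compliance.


WA = (50.34 - 20.25) / 20.25 x 100 = 148.6%
Maximum allowed: 135%
Compliant: No


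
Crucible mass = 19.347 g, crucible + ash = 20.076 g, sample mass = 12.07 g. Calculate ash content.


Ash mass = 0.729 g
Ash content = 6.04%

Ash mass = 20.076 - 19.347 = 0.729 g
Ash% = 0.729 / 12.07 x 100 = 6.04%


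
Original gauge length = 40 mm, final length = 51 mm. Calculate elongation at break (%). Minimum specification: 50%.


Extension = 51 - 40 = 11 mm
Elongation = 11 / 40 x 100 = 27.5%
Minimum required: 50%
Meets specification: No


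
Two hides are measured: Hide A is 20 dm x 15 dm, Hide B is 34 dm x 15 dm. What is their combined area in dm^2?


810 dm^2

Hide A area = 20 x 15 = 300 dm^2
Hide B area = 34 x 15 = 510 dm^2
Total = 300 + 510 = 810 dm^2


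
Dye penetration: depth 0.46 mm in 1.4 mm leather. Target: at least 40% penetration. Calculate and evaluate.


Penetration = 32.9%
Meets target: No


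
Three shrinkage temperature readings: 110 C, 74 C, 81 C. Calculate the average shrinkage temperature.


88.3 C

Average = (110 + 74 + 81) / 3
Average = 265 / 3 = 88.3 C


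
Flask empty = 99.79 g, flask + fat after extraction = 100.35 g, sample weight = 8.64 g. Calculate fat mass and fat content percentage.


Fat mass = 0.56 g
Fat content = 6.5%


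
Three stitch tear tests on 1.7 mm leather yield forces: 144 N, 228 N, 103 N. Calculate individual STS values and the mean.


STS1 = 84.7 N/mm
STS2 = 134.1 N/mm
STS3 = 60.6 N/mm
Mean = 93.1 N/mm

STS1 = 144 / 1.7 = 84.7 N/mm
STS2 = 228 / 1.7 = 134.1 N/mm
STS3 = 103 / 1.7 = 60.6 N/mm
Mean = (84.7 + 134.1 + 60.6) / 3 = 93.1 N/mm


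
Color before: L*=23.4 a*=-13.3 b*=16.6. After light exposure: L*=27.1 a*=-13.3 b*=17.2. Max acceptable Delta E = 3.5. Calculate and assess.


Delta E = 3.75
Passes: No

dL = 3.7, da = 0.0, db = 0.6
dE = sqrt((3.7)^2 + (0.0)^2 + (0.6)^2) = 3.75
Max = 3.5
Passes: No


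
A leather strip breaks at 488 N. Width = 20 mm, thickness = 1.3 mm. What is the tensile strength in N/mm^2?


Cross-sectional area = 20 x 1.3 = 26.0 mm^2
Tensile strength = 488 / 26.0 = 18.77 N/mm^2


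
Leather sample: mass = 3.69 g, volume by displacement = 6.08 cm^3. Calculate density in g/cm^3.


Density = mass / volume
Density = 3.69 / 6.08 = 0.607 g/cm^3


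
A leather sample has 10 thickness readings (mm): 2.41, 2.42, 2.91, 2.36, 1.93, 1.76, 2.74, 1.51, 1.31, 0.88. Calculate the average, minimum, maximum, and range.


Average = 2.02 mm
Min = 0.88 mm
Max = 2.91 mm
Range = 2.03 mm

Sum = 20.23
Average = 20.23 / 10 = 2.02 mm
Minimum = 0.88 mm
Maximum = 2.91 mm
Range = 2.91 - 0.88 = 2.03 mm


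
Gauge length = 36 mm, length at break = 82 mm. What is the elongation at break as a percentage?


127.8%

Extension = 82 - 36 = 46 mm
Elongation = 46 / 36 x 100 = 127.8%


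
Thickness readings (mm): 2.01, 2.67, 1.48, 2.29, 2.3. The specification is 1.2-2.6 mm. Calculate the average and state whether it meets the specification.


Sum = 10.75
Average = 10.75 / 5 = 2.15 mm
Specification range: 1.2 to 2.6 mm
Within spec: Yes


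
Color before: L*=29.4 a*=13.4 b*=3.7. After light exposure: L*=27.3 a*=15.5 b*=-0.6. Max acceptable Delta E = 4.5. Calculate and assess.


Delta E = 5.23
Passes: No

dL = -2.1, da = 2.1, db = -4.3
dE = sqrt((-2.1)^2 + (2.1)^2 + (-4.3)^2) = 5.23
Max = 4.5
Passes: No


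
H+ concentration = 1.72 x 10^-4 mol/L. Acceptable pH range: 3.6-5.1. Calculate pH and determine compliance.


pH = 3.76
Compliant: Yes


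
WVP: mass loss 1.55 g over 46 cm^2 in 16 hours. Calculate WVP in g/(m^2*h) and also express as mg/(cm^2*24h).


WVP = 1.55 / (46 x 16) x 10000 = 21.06 g/(m^2*h)
Mass loss in mg = 1.55 x 1000 = 1550 mg
Per cm^2 per 24h in mg: 1550 x 24 / (46 x 16) = 37200 / 736 = 50.54 mg/(cm^2*24h)


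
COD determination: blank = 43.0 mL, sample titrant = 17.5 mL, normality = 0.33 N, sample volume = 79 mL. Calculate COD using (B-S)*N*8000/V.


852.2 mg/L

COD = (43.0 - 17.5) x 0.33 x 8000 / 79
COD = 25.5 x 0.33 x 8000 / 79
COD = 852.2 mg/L


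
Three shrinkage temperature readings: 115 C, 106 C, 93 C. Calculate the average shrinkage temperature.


104.7 C


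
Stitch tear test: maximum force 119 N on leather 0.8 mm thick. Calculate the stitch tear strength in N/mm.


Stitch tear strength = force / thickness
STS = 119 / 0.8 = 148.8 N/mm


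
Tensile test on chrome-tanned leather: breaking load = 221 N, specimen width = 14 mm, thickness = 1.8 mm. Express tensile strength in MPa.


Cross-section = 14 x 1.8 = 25.2 mm^2
TS = 221 / 25.2 = 8.77 MPa
(1 N/mm^2 = 1 MPa)


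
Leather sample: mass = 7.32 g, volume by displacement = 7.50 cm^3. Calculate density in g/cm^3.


Density = mass / volume
Density = 7.32 / 7.50 = 0.976 g/cm^3


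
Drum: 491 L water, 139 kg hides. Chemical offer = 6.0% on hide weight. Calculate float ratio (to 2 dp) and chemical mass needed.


Float ratio = 491 / 139 = 3.53
Chemical = 139 x 6.0 / 100 = 8.34 kg


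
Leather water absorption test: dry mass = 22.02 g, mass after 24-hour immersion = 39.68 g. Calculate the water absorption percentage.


Water absorbed = 39.68 - 22.02 = 17.66 g
WA% = 17.66 / 22.02 x 100 = 80.2%


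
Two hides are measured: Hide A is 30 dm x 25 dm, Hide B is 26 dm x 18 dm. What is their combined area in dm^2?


1218 dm^2

Hide A area = 30 x 25 = 750 dm^2
Hide B area = 26 x 18 = 468 dm^2
Total = 750 + 468 = 1218 dm^2


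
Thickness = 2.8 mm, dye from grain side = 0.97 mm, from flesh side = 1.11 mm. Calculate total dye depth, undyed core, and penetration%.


Total dyed = 2.08 mm
Undyed core = 0.72 mm
Penetration = 74.3%

Total dyed = 0.97 + 1.11 = 2.08 mm
Undyed core = 2.8 - 2.08 = 0.72 mm
Penetration = 2.08 / 2.8 x 100 = 74.3%


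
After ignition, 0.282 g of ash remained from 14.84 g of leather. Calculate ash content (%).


Ash% = 0.282 / 14.84 x 100
Ash% = 1.90%


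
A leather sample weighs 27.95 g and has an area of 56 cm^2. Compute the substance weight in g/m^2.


Substance weight = mass / area x 10000
SW = 27.95 / 56 x 10000
SW = 4991.1 g/m^2


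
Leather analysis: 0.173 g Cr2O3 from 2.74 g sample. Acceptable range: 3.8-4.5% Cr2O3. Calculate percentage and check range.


Cr2O3% = 0.173 / 2.74 x 100 = 6.31%
Acceptable range: 3.8 to 4.5%
Within range: No


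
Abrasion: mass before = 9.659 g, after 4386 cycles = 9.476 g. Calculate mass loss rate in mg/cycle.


Mass loss = 9.659 - 9.476 = 0.183 g
Rate = 0.183 / 4386 x 1000 = 0.042 mg/cycle


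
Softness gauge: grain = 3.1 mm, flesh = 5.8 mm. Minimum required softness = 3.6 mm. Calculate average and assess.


Average softness = 4.45 mm
Meets requirement: Yes

Average = (3.1 + 5.8) / 2 = 4.45 mm
Minimum = 3.6 mm
Meets requirement: Yes


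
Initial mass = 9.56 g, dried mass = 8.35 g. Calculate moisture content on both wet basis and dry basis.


Wet basis = 12.7%
Dry basis = 14.5%

Moisture lost = 9.56 - 8.35 = 1.21 g
Wet basis MC = 1.21 / 9.56 x 100 = 12.7%
Dry basis MC = 1.21 / 8.35 x 100 = 14.5%


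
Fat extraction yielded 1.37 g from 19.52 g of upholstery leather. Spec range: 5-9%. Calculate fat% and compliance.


Fat content = 7.0%
Compliant: Yes


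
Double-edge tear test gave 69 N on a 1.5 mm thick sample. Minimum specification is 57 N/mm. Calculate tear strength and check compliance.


Tear strength = 69 / 1.5 = 46.0 N/mm
Required minimum = 57 N/mm
Compliant: No


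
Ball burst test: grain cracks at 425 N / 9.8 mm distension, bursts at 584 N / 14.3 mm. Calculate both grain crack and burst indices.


Crack index = 43.4 N/mm
Burst index = 40.8 N/mm


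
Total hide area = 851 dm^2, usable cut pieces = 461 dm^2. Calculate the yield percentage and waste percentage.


Yield = 54.2%
Waste = 45.8%

Yield = 461 / 851 x 100 = 54.2%
Waste = 851 - 461 = 390 dm^2
Waste% = 100 - 54.2 = 45.8%


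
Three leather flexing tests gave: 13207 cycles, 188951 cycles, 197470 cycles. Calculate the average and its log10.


Average = 133209 cycles
log10 = 5.12

Average = (13207 + 188951 + 197470) / 3 = 133209 cycles
log10(133209) = 5.12


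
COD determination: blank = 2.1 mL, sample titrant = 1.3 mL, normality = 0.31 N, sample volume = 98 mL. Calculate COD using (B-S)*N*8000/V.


20.2 mg/L

COD = (2.1 - 1.3) x 0.31 x 8000 / 98
COD = 0.8 x 0.31 x 8000 / 98
COD = 20.2 mg/L


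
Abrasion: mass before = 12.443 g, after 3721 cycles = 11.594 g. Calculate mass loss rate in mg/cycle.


0.228 mg/cycle

Mass loss = 12.443 - 11.594 = 0.849 g
Rate = 0.849 / 3721 x 1000 = 0.228 mg/cycle


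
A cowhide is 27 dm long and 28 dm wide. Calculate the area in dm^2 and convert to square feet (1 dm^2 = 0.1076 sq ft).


Area = 27 x 28 = 756 dm^2
Conversion: 756 x 0.1076 = 81.35 sq ft


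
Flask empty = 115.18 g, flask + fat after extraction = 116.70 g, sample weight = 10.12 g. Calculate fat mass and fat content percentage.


Fat mass = 1.52 g
Fat content = 15.0%

Fat mass = 116.70 - 115.18 = 1.52 g
Fat% = 1.52 / 10.12 x 100 = 15.0%


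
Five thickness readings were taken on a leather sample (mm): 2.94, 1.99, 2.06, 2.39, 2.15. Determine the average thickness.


2.31 mm


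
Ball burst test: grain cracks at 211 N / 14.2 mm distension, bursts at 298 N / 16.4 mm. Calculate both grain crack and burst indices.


Crack index = 14.9 N/mm
Burst index = 18.2 N/mm

Crack index = 211 / 14.2 = 14.9 N/mm
Burst index = 298 / 16.4 = 18.2 N/mm


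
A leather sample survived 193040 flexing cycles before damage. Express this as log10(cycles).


log10(193040) = 5.29


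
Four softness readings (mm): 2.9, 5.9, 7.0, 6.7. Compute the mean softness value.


5.63 mm

Sum = 2.9 + 5.9 + 7.0 + 6.7
Mean = 22.5 / 4 = 5.63 mm


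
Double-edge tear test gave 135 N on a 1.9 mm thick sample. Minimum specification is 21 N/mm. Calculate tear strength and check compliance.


Tear strength = 71.1 N/mm
Compliant: Yes


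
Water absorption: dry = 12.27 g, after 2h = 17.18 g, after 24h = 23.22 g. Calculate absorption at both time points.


WA (2h) = (17.18 - 12.27) / 12.27 x 100 = 40.0%
WA (24h) = (23.22 - 12.27) / 12.27 x 100 = 89.2%


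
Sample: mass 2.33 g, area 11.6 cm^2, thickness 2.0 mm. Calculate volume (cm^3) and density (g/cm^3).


Volume = 2.320 cm^3
Density = 1.004 g/cm^3

Thickness in cm = 2.0 / 10 = 0.20 cm
Volume = 11.6 x 0.20 = 2.320 cm^3
Density = 2.33 / 2.320 = 1.004 g/cm^3


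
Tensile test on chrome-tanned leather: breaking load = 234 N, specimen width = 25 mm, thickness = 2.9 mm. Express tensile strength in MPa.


3.23 MPa

Cross-section = 25 x 2.9 = 72.5 mm^2
TS = 234 / 72.5 = 3.23 MPa
(1 N/mm^2 = 1 MPa)


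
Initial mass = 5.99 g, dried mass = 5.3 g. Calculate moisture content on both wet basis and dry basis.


Wet basis = 11.5%
Dry basis = 13.0%


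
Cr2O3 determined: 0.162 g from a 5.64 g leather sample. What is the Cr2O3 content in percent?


2.87%


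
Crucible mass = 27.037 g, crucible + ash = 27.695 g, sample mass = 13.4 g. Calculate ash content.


Ash mass = 27.695 - 27.037 = 0.658 g
Ash% = 0.658 / 13.4 x 100 = 4.91%


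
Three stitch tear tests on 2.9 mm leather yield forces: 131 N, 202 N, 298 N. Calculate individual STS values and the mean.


STS1 = 45.2 N/mm
STS2 = 69.7 N/mm
STS3 = 102.8 N/mm
Mean = 72.6 N/mm

STS1 = 131 / 2.9 = 45.2 N/mm
STS2 = 202 / 2.9 = 69.7 N/mm
STS3 = 298 / 2.9 = 102.8 N/mm
Mean = (45.2 + 69.7 + 102.8) / 3 = 72.6 N/mm


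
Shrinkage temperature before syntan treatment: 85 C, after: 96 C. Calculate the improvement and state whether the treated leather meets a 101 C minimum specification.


Improvement = 96 - 85 = 11 C
Spec check: 96 C >= 101 C? No


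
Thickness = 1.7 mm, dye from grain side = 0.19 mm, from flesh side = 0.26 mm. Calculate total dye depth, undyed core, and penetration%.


Total dyed = 0.45 mm
Undyed core = 1.25 mm
Penetration = 26.5%

Total dyed = 0.19 + 0.26 = 0.45 mm
Undyed core = 1.7 - 0.45 = 1.25 mm
Penetration = 0.45 / 1.7 x 100 = 26.5%


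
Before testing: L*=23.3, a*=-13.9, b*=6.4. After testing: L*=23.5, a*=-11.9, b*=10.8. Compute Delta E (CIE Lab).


Delta E = 4.84

dL = 23.5 - 23.3 = 0.2
da = -11.9 - (-13.9) = 2.0
db = 10.8 - 6.4 = 4.4
dE = sqrt((0.2)^2 + (2.0)^2 + (4.4)^2) = 4.84


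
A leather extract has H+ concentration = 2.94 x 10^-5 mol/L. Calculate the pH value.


pH = -log10[H+]
pH = -log10(2.94 x 10^-5) = 4.53


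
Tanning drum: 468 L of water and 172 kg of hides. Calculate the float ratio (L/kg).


2.7


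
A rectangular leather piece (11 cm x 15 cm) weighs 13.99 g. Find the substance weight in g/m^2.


847.9 g/m^2

Area = 11 x 15 = 165 cm^2
SW = 13.99 / 165 x 10000 = 847.9 g/m^2


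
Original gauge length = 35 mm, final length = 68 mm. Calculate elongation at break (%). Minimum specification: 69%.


Extension = 68 - 35 = 33 mm
Elongation = 33 / 35 x 100 = 94.3%
Minimum required: 69%
Meets specification: Yes


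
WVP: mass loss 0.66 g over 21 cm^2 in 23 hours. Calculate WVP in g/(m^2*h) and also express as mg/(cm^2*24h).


WVP = 13.66 g/(m^2*h)
Daily rate = 32.80 mg/(cm^2*24h)


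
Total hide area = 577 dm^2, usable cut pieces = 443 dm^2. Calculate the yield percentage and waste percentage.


Yield = 443 / 577 x 100 = 76.8%
Waste = 577 - 443 = 134 dm^2
Waste% = 100 - 76.8 = 23.2%


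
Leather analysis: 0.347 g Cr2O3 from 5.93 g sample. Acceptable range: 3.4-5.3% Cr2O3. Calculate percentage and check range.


Cr2O3 = 5.85%
Within range: No


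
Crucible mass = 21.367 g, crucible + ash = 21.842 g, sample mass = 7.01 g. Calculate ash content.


Ash mass = 0.475 g
Ash content = 6.78%

Ash mass = 21.842 - 21.367 = 0.475 g
Ash% = 0.475 / 7.01 x 100 = 6.78%


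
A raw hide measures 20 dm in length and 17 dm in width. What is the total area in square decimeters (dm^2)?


Area = length x width
Area = 20 x 17 = 340 dm^2


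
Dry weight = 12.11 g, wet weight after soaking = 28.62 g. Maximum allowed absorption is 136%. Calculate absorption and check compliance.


WA = (28.62 - 12.11) / 12.11 x 100 = 136.3%
Maximum allowed: 136%
Compliant: No


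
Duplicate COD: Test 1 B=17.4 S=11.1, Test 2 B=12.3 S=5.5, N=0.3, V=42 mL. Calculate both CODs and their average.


COD1 = 360.0 mg/L
COD2 = 388.6 mg/L
Average = 374.3 mg/L

COD1 = (17.4 - 11.1) x 0.3 x 8000 / 42 = 360.0 mg/L
COD2 = (12.3 - 5.5) x 0.3 x 8000 / 42 = 388.6 mg/L
Average = (360.0 + 388.6) / 2 = 374.3 mg/L


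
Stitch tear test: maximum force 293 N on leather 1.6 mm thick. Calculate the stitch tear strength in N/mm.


Stitch tear strength = force / thickness
STS = 293 / 1.6 = 183.1 N/mm


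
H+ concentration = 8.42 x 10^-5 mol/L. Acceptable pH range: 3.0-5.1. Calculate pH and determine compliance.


pH = -log10(8.42 x 10^-5) = 4.07
Range: 3.0 to 5.1
Compliant: Yes


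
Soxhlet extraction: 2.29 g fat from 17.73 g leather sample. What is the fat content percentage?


Fat content = 2.29 / 17.73 x 100
Fat = 12.9%


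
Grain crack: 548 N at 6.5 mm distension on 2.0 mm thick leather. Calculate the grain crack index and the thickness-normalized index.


Crack index = 548 / 6.5 = 84.3 N/mm
Normalized = 84.3 / 2.0 = 42.2 N/mm per mm


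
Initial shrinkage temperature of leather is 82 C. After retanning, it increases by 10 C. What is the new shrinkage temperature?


New Ts = 82 + 10 = 92 C


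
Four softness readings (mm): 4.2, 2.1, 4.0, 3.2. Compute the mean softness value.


3.38 mm


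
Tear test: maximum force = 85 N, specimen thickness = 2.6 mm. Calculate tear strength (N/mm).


Tear strength = force / thickness
Tear = 85 / 2.6 = 32.7 N/mm


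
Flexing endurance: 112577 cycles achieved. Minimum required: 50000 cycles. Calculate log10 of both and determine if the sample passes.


log10(112577) = 5.05
log10(50000) = 4.70
Passes: Yes


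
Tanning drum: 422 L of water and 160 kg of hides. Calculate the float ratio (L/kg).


Float ratio = water / hide weight
Ratio = 422 / 160 = 2.6


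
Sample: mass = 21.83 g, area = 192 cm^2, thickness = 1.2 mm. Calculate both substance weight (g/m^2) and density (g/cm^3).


SW = 21.83 / 192 x 10000 = 1137.0 g/m^2
Volume = 192 x 1.2 / 10 = 23.04 cm^3
Density = 21.83 / 23.04 = 0.947 g/cm^3


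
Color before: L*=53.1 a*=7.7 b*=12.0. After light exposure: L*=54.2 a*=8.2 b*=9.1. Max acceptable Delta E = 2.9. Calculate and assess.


dL = 1.1, da = 0.5, db = -2.9
dE = sqrt((1.1)^2 + (0.5)^2 + (-2.9)^2) = 3.14
Max = 2.9
Passes: No


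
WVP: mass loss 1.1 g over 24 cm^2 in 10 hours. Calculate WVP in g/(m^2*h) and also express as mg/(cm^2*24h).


WVP = 1.1 / (24 x 10) x 10000 = 45.83 g/(m^2*h)
Mass loss in mg = 1.1 x 1000 = 1100 mg
Per cm^2 per 24h in mg: 1100 x 24 / (24 x 10) = 26400 / 240 = 110.00 mg/(cm^2*24h)


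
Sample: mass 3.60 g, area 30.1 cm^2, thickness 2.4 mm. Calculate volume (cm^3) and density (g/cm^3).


Thickness in cm = 2.4 / 10 = 0.24 cm
Volume = 30.1 x 0.24 = 7.224 cm^3
Density = 3.60 / 7.224 = 0.498 g/cm^3


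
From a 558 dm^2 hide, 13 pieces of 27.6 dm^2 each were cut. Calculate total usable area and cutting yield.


Total usable = 13 x 27.6 = 358.8 dm^2
Yield = 358.8 / 558 x 100 = 64.3%


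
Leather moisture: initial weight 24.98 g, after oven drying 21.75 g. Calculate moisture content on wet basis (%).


Moisture = 24.98 - 21.75 = 3.23 g
MC = 3.23 / 24.98 x 100 = 12.9%


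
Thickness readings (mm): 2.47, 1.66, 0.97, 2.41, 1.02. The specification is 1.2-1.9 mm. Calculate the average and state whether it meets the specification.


Average = 1.71 mm
Within specification: Yes


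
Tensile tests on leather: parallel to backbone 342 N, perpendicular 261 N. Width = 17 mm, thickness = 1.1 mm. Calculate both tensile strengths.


Area = 17 x 1.1 = 18.7 mm^2
TS (parallel) = 342 / 18.7 = 18.29 N/mm^2
TS (perpendicular) = 261 / 18.7 = 13.96 N/mm^2


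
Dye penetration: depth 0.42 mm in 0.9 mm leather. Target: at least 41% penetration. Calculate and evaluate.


Penetration = 0.42 / 0.9 x 100 = 46.7%
Target: 41%
Meets target: Yes


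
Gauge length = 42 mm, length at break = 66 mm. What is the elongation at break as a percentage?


Extension = 66 - 42 = 24 mm
Elongation = 24 / 42 x 100 = 57.1%


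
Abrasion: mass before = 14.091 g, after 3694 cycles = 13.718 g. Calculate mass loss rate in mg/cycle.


Mass loss = 14.091 - 13.718 = 0.373 g
Rate = 0.373 / 3694 x 1000 = 0.101 mg/cycle


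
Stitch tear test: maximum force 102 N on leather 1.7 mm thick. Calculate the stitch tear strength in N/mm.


60.0 N/mm


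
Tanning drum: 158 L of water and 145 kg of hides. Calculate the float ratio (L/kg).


Float ratio = water / hide weight
Ratio = 158 / 145 = 1.1


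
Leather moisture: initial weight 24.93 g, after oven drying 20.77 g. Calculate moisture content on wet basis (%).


16.7%


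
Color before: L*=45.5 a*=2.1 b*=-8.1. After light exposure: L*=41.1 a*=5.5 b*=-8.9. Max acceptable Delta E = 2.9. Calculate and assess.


Delta E = 5.62
Passes: No

dL = -4.4, da = 3.4, db = -0.8
dE = sqrt((-4.4)^2 + (3.4)^2 + (-0.8)^2) = 5.62
Max = 2.9
Passes: No


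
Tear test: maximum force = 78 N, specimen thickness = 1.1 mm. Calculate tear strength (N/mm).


70.9 N/mm


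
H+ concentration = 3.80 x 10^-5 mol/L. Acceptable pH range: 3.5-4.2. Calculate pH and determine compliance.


pH = -log10(3.80 x 10^-5) = 4.42
Range: 3.5 to 4.2
Compliant: No


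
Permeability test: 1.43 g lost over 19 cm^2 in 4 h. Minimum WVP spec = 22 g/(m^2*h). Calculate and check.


WVP = 1.43 / (19 x 4) x 10000 = 188.16 g/(m^2*h)
Minimum: 22 g/(m^2*h)
Meets spec: Yes


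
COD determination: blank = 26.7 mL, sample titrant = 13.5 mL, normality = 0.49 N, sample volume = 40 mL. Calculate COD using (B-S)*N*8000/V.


1293.6 mg/L


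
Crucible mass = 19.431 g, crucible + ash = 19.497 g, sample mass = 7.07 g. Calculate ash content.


Ash mass = 0.066 g
Ash content = 0.93%

Ash mass = 19.497 - 19.431 = 0.066 g
Ash% = 0.066 / 7.07 x 100 = 0.93%


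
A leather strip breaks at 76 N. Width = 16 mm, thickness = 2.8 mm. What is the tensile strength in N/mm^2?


1.70 N/mm^2

Cross-sectional area = 16 x 2.8 = 44.8 mm^2
Tensile strength = 76 / 44.8 = 1.70 N/mm^2


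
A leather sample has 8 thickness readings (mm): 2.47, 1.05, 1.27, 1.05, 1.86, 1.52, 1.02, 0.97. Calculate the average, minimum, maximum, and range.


Average = 1.40 mm
Min = 0.97 mm
Max = 2.47 mm
Range = 1.50 mm

Sum = 11.21
Average = 11.21 / 8 = 1.40 mm
Minimum = 0.97 mm
Maximum = 2.47 mm
Range = 2.47 - 0.97 = 1.50 mm


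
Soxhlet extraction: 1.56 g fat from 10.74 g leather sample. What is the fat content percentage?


14.5%


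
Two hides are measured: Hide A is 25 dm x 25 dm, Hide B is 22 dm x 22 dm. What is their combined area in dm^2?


Hide A area = 25 x 25 = 625 dm^2
Hide B area = 22 x 22 = 484 dm^2
Total = 625 + 484 = 1109 dm^2


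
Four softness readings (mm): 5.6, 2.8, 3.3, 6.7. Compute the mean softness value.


4.60 mm

Sum = 5.6 + 2.8 + 3.3 + 6.7
Mean = 18.4 / 4 = 4.60 mm


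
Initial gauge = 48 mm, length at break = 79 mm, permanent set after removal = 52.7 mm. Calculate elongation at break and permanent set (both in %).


Elongation at break = (79 - 48) / 48 x 100 = 64.6%
Permanent set = (52.7 - 48) / 48 x 100 = 9.8%


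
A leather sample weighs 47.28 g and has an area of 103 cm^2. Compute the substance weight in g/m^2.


4590.3 g/m^2

Substance weight = mass / area x 10000
SW = 47.28 / 103 x 10000
SW = 4590.3 g/m^2


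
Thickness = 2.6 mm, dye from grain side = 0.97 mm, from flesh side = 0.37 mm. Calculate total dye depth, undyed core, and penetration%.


Total dyed = 1.34 mm
Undyed core = 1.26 mm
Penetration = 51.5%

Total dyed = 0.97 + 0.37 = 1.34 mm
Undyed core = 2.6 - 1.34 = 1.26 mm
Penetration = 1.34 / 2.6 x 100 = 51.5%


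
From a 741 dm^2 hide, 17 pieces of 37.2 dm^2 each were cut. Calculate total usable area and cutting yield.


Usable area = 632.4 dm^2
Yield = 85.3%


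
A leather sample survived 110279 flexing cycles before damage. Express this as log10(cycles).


log10(110279) = 5.04


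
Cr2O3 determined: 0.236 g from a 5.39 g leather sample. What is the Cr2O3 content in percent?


Cr2O3% = 0.236 / 5.39 x 100
Cr2O3% = 4.38%


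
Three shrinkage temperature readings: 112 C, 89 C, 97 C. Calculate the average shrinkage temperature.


Average = (112 + 89 + 97) / 3
Average = 298 / 3 = 99.3 C


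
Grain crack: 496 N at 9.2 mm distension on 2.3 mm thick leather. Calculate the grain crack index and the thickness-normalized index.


Crack index = 53.9 N/mm
Normalized index = 23.4 N/mm per mm

Crack index = 496 / 9.2 = 53.9 N/mm
Normalized = 53.9 / 2.3 = 23.4 N/mm per mm


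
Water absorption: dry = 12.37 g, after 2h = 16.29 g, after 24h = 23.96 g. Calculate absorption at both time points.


WA (2h) = (16.29 - 12.37) / 12.37 x 100 = 31.7%
WA (24h) = (23.96 - 12.37) / 12.37 x 100 = 93.7%


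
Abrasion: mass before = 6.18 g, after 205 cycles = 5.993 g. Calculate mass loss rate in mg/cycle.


0.912 mg/cycle

Mass loss = 6.18 - 5.993 = 0.187 g
Rate = 0.187 / 205 x 1000 = 0.912 mg/cycle


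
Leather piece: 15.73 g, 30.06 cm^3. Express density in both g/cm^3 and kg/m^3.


Density = 15.73 / 30.06 = 0.523 g/cm^3
Convert: 0.523 x 1000 = 523 kg/m^3


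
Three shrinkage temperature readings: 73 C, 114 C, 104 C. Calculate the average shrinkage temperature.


97.0 C

Average = (73 + 114 + 104) / 3
Average = 291 / 3 = 97.0 C


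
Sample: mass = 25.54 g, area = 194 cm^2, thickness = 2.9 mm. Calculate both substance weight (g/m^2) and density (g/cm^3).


SW = 25.54 / 194 x 10000 = 1316.5 g/m^2
Volume = 194 x 2.9 / 10 = 56.26 cm^3
Density = 25.54 / 56.26 = 0.454 g/cm^3


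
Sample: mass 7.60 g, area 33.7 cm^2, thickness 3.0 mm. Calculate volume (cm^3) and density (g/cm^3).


Volume = 10.110 cm^3
Density = 0.752 g/cm^3


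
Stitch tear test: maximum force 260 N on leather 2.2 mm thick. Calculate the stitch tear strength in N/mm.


118.2 N/mm

Stitch tear strength = force / thickness
STS = 260 / 2.2 = 118.2 N/mm


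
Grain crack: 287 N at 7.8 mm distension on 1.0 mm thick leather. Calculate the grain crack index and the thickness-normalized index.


Crack index = 287 / 7.8 = 36.8 N/mm
Normalized = 36.8 / 1.0 = 36.8 N/mm per mm


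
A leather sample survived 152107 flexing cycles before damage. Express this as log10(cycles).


5.18

log10(152107) = 5.18


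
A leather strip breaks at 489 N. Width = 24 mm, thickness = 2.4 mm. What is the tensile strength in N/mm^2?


Cross-sectional area = 24 x 2.4 = 57.6 mm^2
Tensile strength = 489 / 57.6 = 8.49 N/mm^2


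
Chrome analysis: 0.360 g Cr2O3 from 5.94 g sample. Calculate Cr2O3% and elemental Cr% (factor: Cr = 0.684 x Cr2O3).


Cr2O3% = 0.360 / 5.94 x 100 = 6.06%
Cr% = 6.06 x 0.684 = 4.15%


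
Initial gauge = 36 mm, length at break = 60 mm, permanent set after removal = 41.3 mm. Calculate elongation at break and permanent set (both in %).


Elongation at break = (60 - 36) / 36 x 100 = 66.7%
Permanent set = (41.3 - 36) / 36 x 100 = 14.7%


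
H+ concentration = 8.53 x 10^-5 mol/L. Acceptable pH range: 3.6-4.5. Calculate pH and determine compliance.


pH = -log10(8.53 x 10^-5) = 4.07
Range: 3.6 to 4.5
Compliant: Yes


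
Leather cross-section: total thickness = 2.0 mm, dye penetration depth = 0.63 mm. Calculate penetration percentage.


Penetration% = 0.63 / 2.0 x 100
Penetration = 31.5%


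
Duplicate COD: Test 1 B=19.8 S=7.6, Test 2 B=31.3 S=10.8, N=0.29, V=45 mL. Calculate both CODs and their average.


COD1 = 629.0 mg/L
COD2 = 1056.9 mg/L
Average = 843.0 mg/L


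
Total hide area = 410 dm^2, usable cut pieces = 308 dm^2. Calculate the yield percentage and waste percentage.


Yield = 308 / 410 x 100 = 75.1%
Waste = 410 - 308 = 102 dm^2
Waste% = 100 - 75.1 = 24.9%


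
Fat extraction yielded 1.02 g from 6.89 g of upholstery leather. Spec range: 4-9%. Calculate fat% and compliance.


Fat% = 1.02 / 6.89 x 100 = 14.8%
Spec range: 4-9%
Compliant: No


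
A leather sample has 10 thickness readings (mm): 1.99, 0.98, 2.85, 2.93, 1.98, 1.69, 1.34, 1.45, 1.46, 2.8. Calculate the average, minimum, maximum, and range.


Sum = 19.47
Average = 19.47 / 10 = 1.95 mm
Minimum = 0.98 mm
Maximum = 2.93 mm
Range = 2.93 - 0.98 = 1.95 mm


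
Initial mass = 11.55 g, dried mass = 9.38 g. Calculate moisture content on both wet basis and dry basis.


Moisture lost = 11.55 - 9.38 = 2.17 g
Wet basis MC = 2.17 / 11.55 x 100 = 18.8%
Dry basis MC = 2.17 / 9.38 x 100 = 23.1%


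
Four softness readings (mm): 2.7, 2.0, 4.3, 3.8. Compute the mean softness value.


Sum = 2.7 + 2.0 + 4.3 + 3.8
Mean = 12.8 / 4 = 3.20 mm


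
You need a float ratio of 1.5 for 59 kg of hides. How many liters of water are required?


Water = hide weight x target ratio
Water = 59 x 1.5 = 88.5 L


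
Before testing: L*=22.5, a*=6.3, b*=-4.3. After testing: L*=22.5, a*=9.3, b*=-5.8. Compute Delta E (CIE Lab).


Delta E = 3.35


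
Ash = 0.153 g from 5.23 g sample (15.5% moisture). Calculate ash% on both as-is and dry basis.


As-is ash% = 0.153 / 5.23 x 100 = 2.93%
Dry mass = 5.23 x (100 - 15.5) / 100 = 4.41935 g
Dry-basis ash% = 0.153 / 4.41935 x 100 = 3.46%


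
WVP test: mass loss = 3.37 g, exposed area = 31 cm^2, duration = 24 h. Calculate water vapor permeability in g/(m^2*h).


WVP = mass_loss / (area x time) x 10000
WVP = 3.37 / (31 x 24) x 10000
WVP = 3.37 / 744 x 10000 = 45.30 g/(m^2*h)


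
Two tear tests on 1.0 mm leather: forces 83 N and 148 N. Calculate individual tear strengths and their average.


Tear 1 = 83.0 N/mm
Tear 2 = 148.0 N/mm
Average = 115.5 N/mm

Tear 1 = 83 / 1.0 = 83.0 N/mm
Tear 2 = 148 / 1.0 = 148.0 N/mm
Average = (83.0 + 148.0) / 2 = 115.5 N/mm
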